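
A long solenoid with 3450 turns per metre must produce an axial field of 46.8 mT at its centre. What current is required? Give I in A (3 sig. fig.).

Inside a long solenoid B = μ₀nI with n = 3450 m⁻¹, so I = B/(μ₀n).
I = 4.68×10⁻² / (4π×10⁻⁷ × 3450) = 10.8 A.

I ≈ 10.8 A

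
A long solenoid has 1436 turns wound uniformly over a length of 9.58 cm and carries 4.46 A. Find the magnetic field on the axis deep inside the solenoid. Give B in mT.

Inside a long solenoid, B = μ₀nI with n = 1.499×10⁴ turns/m.
B = 4π×10⁻⁷ × 1.499×10⁴ × 4.46 = 8.40×10⁻² T.

B ≈ 84.0 mT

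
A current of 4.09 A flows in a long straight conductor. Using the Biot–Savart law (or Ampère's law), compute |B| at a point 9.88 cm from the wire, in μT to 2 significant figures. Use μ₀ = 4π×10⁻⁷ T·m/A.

B ≈ 8.3 μT

For an infinitely long straight wire, B = μ₀I/(2πd).
B = (4π×10⁻⁷ × 4.09) / (2π × 0.0988) = 8.28×10⁻⁶ T.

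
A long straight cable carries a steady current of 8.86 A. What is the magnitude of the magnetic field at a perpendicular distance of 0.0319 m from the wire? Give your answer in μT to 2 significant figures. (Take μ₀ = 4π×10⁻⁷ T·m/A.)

For an infinitely long straight wire, B = μ₀I/(2πd).
B = (4π×10⁻⁷ × 8.86) / (2π × 0.0319) = 5.55×10⁻⁵ T.

B ≈ 56 μT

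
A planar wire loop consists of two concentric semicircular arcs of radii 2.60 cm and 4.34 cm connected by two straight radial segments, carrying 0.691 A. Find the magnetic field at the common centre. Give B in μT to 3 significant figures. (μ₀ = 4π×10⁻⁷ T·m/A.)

B ≈ 3.35 μT

The radial connectors point toward the centre, so dl × r̂ = 0 and they contribute nothing.
Each semicircle gives μ₀I/(4R): inner arc 8.35×10⁻⁶ T, outer arc 5.00×10⁻⁶ T.
The two arcs carry current in opposite angular senses, so their fields oppose: B = |8.35×10⁻⁶ − 5.00×10⁻⁶| = 3.35×10⁻⁶ T.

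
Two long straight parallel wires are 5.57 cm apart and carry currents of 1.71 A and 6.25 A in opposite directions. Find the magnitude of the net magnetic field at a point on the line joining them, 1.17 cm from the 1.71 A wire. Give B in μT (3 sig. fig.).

B ≈ 57.6 μT

Each long wire gives B = μ₀I/(2πd). Distances are d₁ = 0.0117 m and d₂ = 0.044 m.
B₁ = 2.92×10⁻⁵ T, B₂ = 2.84×10⁻⁵ T.
Between antiparallel currents both contributions point the same way, so they add. B = B₁ + B₂ = 2.92×10⁻⁵ + 2.84×10⁻⁵ = 5.76×10⁻⁵ T.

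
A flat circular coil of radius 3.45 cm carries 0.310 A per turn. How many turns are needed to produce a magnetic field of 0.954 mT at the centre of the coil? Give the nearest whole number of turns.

N = 169

For an N-turn coil, B = Nμ₀I/(2R). A single turn gives B₁ = 5.65×10⁻⁶ T with R = 0.0345 m.
N = B/B₁ = 9.54×10⁻⁴ / 5.65×10⁻⁶ = 168.98.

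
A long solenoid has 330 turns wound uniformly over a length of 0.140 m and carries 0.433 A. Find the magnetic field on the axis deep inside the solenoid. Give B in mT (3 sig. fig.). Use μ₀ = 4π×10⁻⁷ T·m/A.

Inside a long solenoid, B = μ₀nI with n = 2357 turns/m.
B = 4π×10⁻⁷ × 2357 × 0.433 = 1.28×10⁻³ T.

B ≈ 1.28 mT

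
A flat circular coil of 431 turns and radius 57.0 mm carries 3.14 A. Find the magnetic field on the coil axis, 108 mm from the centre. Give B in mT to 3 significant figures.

For an N-turn flat coil, B = Nμ₀IR²/[2(R²+z²)^(3/2)] with R = 0.057 m, z = 0.108 m.
B = 431 × 3.52×10⁻⁶ T = 1.52×10⁻³ T.

B ≈ 1.52 mT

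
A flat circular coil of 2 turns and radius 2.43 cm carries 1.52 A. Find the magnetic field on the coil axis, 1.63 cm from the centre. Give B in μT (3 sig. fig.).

For an N-turn flat coil, B = Nμ₀IR²/[2(R²+z²)^(3/2)] with R = 0.0243 m, z = 0.0163 m.
B = 2 × 2.25×10⁻⁵ T = 4.50×10⁻⁵ T.

B ≈ 45.0 μT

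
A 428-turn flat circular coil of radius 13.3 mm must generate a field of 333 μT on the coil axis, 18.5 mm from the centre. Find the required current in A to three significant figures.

For an N-turn coil, B = Nμ₀IR²/[2(R²+z²)^(3/2)] with R = 0.0133 m, z = 0.0185 m, so I = 2B(R²+z²)^(3/2)/(Nμ₀R²) = 2 × 3.33×10⁻⁴ × 1.18×10⁻⁵ / (428 × 4π×10⁻⁷ × 0.0001769) = 8.28×10⁻² A.

I ≈ 0.0828 A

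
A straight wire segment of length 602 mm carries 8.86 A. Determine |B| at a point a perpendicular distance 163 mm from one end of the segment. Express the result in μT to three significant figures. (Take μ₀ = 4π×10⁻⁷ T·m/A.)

For a finite straight segment, B = (μ₀I/4πd)(sinθ₁ + sinθ₂), where θ₁, θ₂ are the angles from the perpendicular to each end.
The perpendicular foot is at one end, so the two end-offsets along the wire are 0 and L = 0.602 m.
sinθ₁ = 0/√(0²+0.163²) = 0.0000; sinθ₂ = 0.602/√(0.602²+0.163²) = 0.9652.
B = (4π×10⁻⁷ × 8.86) / (4π × 0.163) × (0.0000 + 0.9652) = 5.25×10⁻⁶ T.

B ≈ 5.25 μT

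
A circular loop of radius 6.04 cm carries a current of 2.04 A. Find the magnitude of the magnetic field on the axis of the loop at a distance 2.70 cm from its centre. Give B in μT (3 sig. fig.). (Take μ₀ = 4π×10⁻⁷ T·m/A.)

On the axis of a circular loop, B = μ₀IR² / [2(R²+z²)^(3/2)].
R² + z² = (0.0604)² + (0.027)² = 0.004377 m², and (R²+z²)^(3/2) = 2.90×10⁻⁴ m³.
B = (4π×10⁻⁷ × 2.04 × 0.003648) / (2 × 2.90×10⁻⁴) = 1.61×10⁻⁵ T.

B ≈ 16.1 μT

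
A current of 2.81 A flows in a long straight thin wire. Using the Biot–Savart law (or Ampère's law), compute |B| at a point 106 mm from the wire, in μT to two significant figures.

B ≈ 5.3 μT

For an infinitely long straight wire, B = μ₀I/(2πd).
B = (4π×10⁻⁷ × 2.81) / (2π × 0.106) = 5.30×10⁻⁶ T.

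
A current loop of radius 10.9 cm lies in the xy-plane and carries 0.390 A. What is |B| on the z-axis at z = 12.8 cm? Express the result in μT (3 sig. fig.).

On the axis of a circular loop, B = μ₀IR² / [2(R²+z²)^(3/2)].
R² + z² = (0.109)² + (0.128)² = 0.02826 m², and (R²+z²)^(3/2) = 4.75×10⁻³ m³.
B = (4π×10⁻⁷ × 0.390 × 0.01188) / (2 × 4.75×10⁻³) = 6.13×10⁻⁷ T.

B ≈ 0.613 μT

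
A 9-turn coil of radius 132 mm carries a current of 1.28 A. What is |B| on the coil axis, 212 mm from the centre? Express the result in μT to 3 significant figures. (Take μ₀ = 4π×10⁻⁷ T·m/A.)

For an N-turn flat coil, B = Nμ₀IR²/[2(R²+z²)^(3/2)] with R = 0.132 m, z = 0.212 m.
B = 9 × 9.00×10⁻⁷ T = 8.10×10⁻⁶ T.

B ≈ 8.10 μT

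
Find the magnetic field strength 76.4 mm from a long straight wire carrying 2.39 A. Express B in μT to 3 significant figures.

B ≈ 6.26 μT

For an infinitely long straight wire, B = μ₀I/(2πd).
B = (4π×10⁻⁷ × 2.39) / (2π × 0.0764) = 6.26×10⁻⁶ T.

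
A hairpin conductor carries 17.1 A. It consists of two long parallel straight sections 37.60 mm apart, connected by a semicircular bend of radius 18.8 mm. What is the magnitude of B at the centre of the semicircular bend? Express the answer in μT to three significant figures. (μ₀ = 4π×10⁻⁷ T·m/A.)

B ≈ 468 μT

The semicircular arc contributes B_arc = μ₀I·π/(4πR) = μ₀I/(4R) = 2.86×10⁻⁴ T.
Each semi-infinite lead is at perpendicular distance R = 0.0188 m from the centre, with the perpendicular foot at its near end, so it contributes μ₀I/(4πR); both point the same way, together 1.82×10⁻⁴ T.
Arc and leads all point the same direction: B = 2.86×10⁻⁴ + 1.82×10⁻⁴ = 4.68×10⁻⁴ T.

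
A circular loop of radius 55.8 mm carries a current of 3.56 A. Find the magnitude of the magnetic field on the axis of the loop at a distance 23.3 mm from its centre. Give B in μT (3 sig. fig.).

B ≈ 31.5 μT

On the axis of a circular loop, B = μ₀IR² / [2(R²+z²)^(3/2)].
R² + z² = (0.0558)² + (0.0233)² = 0.003657 m², and (R²+z²)^(3/2) = 2.21×10⁻⁴ m³.
B = (4π×10⁻⁷ × 3.56 × 0.003114) / (2 × 2.21×10⁻⁴) = 3.15×10⁻⁵ T.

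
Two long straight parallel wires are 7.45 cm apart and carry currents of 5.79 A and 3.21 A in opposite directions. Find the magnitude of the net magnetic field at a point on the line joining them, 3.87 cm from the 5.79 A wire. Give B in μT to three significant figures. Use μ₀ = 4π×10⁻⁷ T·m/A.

Each long wire gives B = μ₀I/(2πd). Distances are d₁ = 0.0387 m and d₂ = 0.0358 m.
B₁ = 2.99×10⁻⁵ T, B₂ = 1.79×10⁻⁵ T.
Between antiparallel currents both contributions point the same way, so they add. B = B₁ + B₂ = 2.99×10⁻⁵ + 1.79×10⁻⁵ = 4.79×10⁻⁵ T.

B ≈ 47.9 μT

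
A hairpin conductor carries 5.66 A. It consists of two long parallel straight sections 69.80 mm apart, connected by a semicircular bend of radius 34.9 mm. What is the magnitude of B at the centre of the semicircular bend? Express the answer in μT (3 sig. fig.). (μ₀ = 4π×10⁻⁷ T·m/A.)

The semicircular arc contributes B_arc = μ₀I·π/(4πR) = μ₀I/(4R) = 5.09×10⁻⁵ T.
Each semi-infinite lead is at perpendicular distance R = 0.0349 m from the centre, with the perpendicular foot at its near end, so it contributes μ₀I/(4πR); both point the same way, together 3.24×10⁻⁵ T.
Arc and leads all point the same direction: B = 5.09×10⁻⁵ + 3.24×10⁻⁵ = 8.34×10⁻⁵ T.

B ≈ 83.4 μT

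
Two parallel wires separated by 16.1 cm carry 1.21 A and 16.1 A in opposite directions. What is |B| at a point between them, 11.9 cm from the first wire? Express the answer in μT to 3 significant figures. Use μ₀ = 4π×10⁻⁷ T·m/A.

Each long wire gives B = μ₀I/(2πd). Distances are d₁ = 0.119 m and d₂ = 0.042 m.
B₁ = 2.03×10⁻⁶ T, B₂ = 7.67×10⁻⁵ T.
Between antiparallel currents both contributions point the same way, so they add. B = B₁ + B₂ = 2.03×10⁻⁶ + 7.67×10⁻⁵ = 7.87×10⁻⁵ T.

B ≈ 78.7 μT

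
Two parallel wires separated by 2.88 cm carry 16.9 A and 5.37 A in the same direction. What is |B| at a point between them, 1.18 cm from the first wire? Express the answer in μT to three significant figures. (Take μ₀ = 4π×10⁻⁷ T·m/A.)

Each long wire gives B = μ₀I/(2πd). Distances are d₁ = 0.0118 m and d₂ = 0.017 m.
B₁ = 2.86×10⁻⁴ T, B₂ = 6.32×10⁻⁵ T.
Between parallel currents the two contributions point in opposite directions, so they subtract. B = |B₁ − B₂| = |2.86×10⁻⁴ − 6.32×10⁻⁵| = 2.23×10⁻⁴ T.

B ≈ 223 μT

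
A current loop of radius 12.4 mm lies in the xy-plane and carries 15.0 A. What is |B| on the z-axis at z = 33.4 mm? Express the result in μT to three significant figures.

B ≈ 32.0 μT

On the axis of a circular loop, B = μ₀IR² / [2(R²+z²)^(3/2)].
R² + z² = (0.0124)² + (0.0334)² = 0.001269 m², and (R²+z²)^(3/2) = 4.52×10⁻⁵ m³.
B = (4π×10⁻⁷ × 15.0 × 0.0001538) / (2 × 4.52×10⁻⁵) = 3.20×10⁻⁵ T.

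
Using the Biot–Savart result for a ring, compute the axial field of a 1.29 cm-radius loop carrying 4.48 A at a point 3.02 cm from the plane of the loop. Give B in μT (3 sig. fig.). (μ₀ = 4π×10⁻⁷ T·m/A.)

On the axis of a circular loop, B = μ₀IR² / [2(R²+z²)^(3/2)].
R² + z² = (0.0129)² + (0.0302)² = 0.001078 m², and (R²+z²)^(3/2) = 3.54×10⁻⁵ m³.
B = (4π×10⁻⁷ × 4.48 × 0.0001664) / (2 × 3.54×10⁻⁵) = 1.32×10⁻⁵ T.

B ≈ 13.2 μT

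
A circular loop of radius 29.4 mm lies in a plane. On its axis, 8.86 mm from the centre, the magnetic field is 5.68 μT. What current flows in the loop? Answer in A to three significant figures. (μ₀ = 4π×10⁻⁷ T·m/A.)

I ≈ 0.303 A

On the axis of a loop, B = μ₀IR²/[2(R²+z²)^(3/2)], so I = 2B(R²+z²)^(3/2)/(μ₀R²).
R² + z² = 0.0008644 + 7.850×10⁻⁵ = 0.0009429 m²; raised to 3/2 gives 2.90×10⁻⁵ m³.
I = 2 × 5.68×10⁻⁶ × 2.90×10⁻⁵ / (1.26×10⁻⁶ × 0.0008644) = 0.303 A.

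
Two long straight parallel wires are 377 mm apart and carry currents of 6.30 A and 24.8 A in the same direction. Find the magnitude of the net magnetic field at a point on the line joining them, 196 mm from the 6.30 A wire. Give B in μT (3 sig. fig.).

B ≈ 21.0 μT

Each long wire gives B = μ₀I/(2πd). Distances are d₁ = 0.196 m and d₂ = 0.181 m.
B₁ = 6.43×10⁻⁶ T, B₂ = 2.74×10⁻⁵ T.
Between parallel currents the two contributions point in opposite directions, so they subtract. B = |B₁ − B₂| = |6.43×10⁻⁶ − 2.74×10⁻⁵| = 2.10×10⁻⁵ T.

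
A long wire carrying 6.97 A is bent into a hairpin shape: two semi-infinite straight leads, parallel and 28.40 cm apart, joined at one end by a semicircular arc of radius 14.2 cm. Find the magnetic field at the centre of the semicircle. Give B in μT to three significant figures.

B ≈ 25.2 μT

The semicircular arc contributes B_arc = μ₀I·π/(4πR) = μ₀I/(4R) = 1.54×10⁻⁵ T.
Each semi-infinite lead is at perpendicular distance R = 0.142 m from the centre, with the perpendicular foot at its near end, so it contributes μ₀I/(4πR); both point the same way, together 9.82×10⁻⁶ T.
Arc and leads all point the same direction: B = 1.54×10⁻⁵ + 9.82×10⁻⁶ = 2.52×10⁻⁵ T.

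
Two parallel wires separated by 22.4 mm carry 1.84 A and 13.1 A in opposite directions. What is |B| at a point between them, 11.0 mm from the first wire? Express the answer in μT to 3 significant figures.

Each long wire gives B = μ₀I/(2πd). Distances are d₁ = 0.011 m and d₂ = 0.0114 m.
B₁ = 3.35×10⁻⁵ T, B₂ = 2.30×10⁻⁴ T.
Between antiparallel currents both contributions point the same way, so they add. B = B₁ + B₂ = 3.35×10⁻⁵ + 2.30×10⁻⁴ = 2.63×10⁻⁴ T.

B ≈ 263 μT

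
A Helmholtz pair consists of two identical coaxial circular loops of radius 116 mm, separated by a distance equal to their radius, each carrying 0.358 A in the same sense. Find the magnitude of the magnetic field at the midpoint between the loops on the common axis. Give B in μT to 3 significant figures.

Each loop contributes B = μ₀IR²/[2(R²+z²)^(3/2)] on the axis, with z measured from that loop.
Loop 1 (z = 0.058 m): B₁ = 1.39×10⁻⁶ T. Loop 2 (z = 0.058 m): B₂ = 1.39×10⁻⁶ T.
The fields add: B = B₁ + B₂ = 2.78×10⁻⁶ T.

B ≈ 2.78 μT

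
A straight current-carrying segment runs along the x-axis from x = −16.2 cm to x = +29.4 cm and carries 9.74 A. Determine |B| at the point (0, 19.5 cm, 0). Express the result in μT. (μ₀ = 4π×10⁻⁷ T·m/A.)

For a finite straight segment, B = (μ₀I/4πd)(sinθ₁ + sinθ₂), where θ₁, θ₂ are the angles from the perpendicular to each end.
The perpendicular distance is d = 0.195 m; the end-offsets along the wire are a = 0.162 m and b = 0.294 m.
sinθ₁ = 0.162/√(0.162²+0.195²) = 0.6390; sinθ₂ = 0.294/√(0.294²+0.195²) = 0.8334.
B = (4π×10⁻⁷ × 9.74) / (4π × 0.195) × (0.6390 + 0.8334) = 7.35×10⁻⁶ T.

B ≈ 7.35 μT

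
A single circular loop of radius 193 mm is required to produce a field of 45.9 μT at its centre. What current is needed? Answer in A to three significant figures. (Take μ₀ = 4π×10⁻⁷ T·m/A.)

At the centre of a circular loop B = μ₀I/(2R), so I = 2RB/μ₀.
With R = 0.193 m, I = 2 × 0.193 × 4.59×10⁻⁵ / (4π×10⁻⁷) = 14.1 A.

I ≈ 14.1 A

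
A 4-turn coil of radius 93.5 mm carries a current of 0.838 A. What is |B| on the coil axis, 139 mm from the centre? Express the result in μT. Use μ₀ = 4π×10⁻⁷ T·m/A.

For an N-turn flat coil, B = Nμ₀IR²/[2(R²+z²)^(3/2)] with R = 0.0935 m, z = 0.139 m.
B = 4 × 9.79×10⁻⁷ T = 3.92×10⁻⁶ T.

B ≈ 3.92 μT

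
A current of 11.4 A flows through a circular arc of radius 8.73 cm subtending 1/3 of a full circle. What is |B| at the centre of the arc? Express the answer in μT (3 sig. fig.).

B ≈ 27.3 μT

The Biot–Savart field of a circular arc at its centre is B = μ₀Iφ/(4πR), with φ = 2.094 rad.
B = (4π×10⁻⁷ × 11.4 × 2.094) / (4π × 0.0873) = 2.73×10⁻⁵ T.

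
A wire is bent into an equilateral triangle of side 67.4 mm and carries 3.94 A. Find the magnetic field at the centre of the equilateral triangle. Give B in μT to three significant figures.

Each side is a finite straight segment at perpendicular distance d = a/(2 tan(π/3)) = 0.01946 m from the centre, with end-angles ±π/3.
One side contributes B₁ = (μ₀I/4πd)·2 sin(π/3) = 3.51×10⁻⁵ T.
All 3 sides add in the same direction: B = 3 × 3.51×10⁻⁵ = 1.05×10⁻⁴ T.

B ≈ 105 μT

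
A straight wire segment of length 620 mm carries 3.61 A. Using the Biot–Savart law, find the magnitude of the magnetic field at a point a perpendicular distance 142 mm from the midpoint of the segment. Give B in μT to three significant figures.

B ≈ 4.62 μT

For a finite straight segment, B = (μ₀I/4πd)(sinθ₁ + sinθ₂), where θ₁, θ₂ are the angles from the perpendicular to each end.
The perpendicular from the point meets the wire at its midpoint, so each end is L/2 = 0.31 m away along the wire.
sinθ₁ = 0.31/√(0.31²+0.142²) = 0.9092; sinθ₂ = 0.31/√(0.31²+0.142²) = 0.9092.
B = (4π×10⁻⁷ × 3.61) / (4π × 0.142) × (0.9092 + 0.9092) = 4.62×10⁻⁶ T.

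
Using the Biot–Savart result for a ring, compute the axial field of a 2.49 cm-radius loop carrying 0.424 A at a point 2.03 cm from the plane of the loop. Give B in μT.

On the axis of a circular loop, B = μ₀IR² / [2(R²+z²)^(3/2)].
R² + z² = (0.0249)² + (0.0203)² = 0.001032 m², and (R²+z²)^(3/2) = 3.32×10⁻⁵ m³.
B = (4π×10⁻⁷ × 0.424 × 0.00062) / (2 × 3.32×10⁻⁵) = 4.98×10⁻⁶ T.

B ≈ 4.98 μT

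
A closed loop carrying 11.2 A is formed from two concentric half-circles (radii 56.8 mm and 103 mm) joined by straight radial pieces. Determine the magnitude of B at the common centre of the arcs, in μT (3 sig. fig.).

The radial connectors point toward the centre, so dl × r̂ = 0 and they contribute nothing.
Each semicircle gives μ₀I/(4R): inner arc 6.19×10⁻⁵ T, outer arc 3.42×10⁻⁵ T.
The two arcs carry current in opposite angular senses, so their fields oppose: B = |6.19×10⁻⁵ − 3.42×10⁻⁵| = 2.78×10⁻⁵ T.

B ≈ 27.8 μT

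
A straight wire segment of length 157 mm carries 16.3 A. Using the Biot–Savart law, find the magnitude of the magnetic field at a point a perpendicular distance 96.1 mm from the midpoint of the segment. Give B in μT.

For a finite straight segment, B = (μ₀I/4πd)(sinθ₁ + sinθ₂), where θ₁, θ₂ are the angles from the perpendicular to each end.
The perpendicular from the point meets the wire at its midpoint, so each end is L/2 = 0.0785 m away along the wire.
sinθ₁ = 0.0785/√(0.0785²+0.0961²) = 0.6326; sinθ₂ = 0.0785/√(0.0785²+0.0961²) = 0.6326.
B = (4π×10⁻⁷ × 16.3) / (4π × 0.0961) × (0.6326 + 0.6326) = 2.15×10⁻⁵ T.

B ≈ 21.5 μT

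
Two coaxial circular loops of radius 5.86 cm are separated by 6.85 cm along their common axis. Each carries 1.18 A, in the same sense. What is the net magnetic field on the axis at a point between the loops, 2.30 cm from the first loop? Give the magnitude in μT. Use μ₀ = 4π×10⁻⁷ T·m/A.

B ≈ 16.4 μT

Each loop contributes B = μ₀IR²/[2(R²+z²)^(3/2)] on the axis, with z measured from that loop.
Loop 1 (z = 0.023 m): B₁ = 1.02×10⁻⁵ T. Loop 2 (z = 0.0455 m): B₂ = 6.23×10⁻⁶ T.
The fields add: B = B₁ + B₂ = 1.64×10⁻⁵ T.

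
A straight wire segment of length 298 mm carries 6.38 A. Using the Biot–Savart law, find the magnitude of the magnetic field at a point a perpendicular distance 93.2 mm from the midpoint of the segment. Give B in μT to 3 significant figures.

For a finite straight segment, B = (μ₀I/4πd)(sinθ₁ + sinθ₂), where θ₁, θ₂ are the angles from the perpendicular to each end.
The perpendicular from the point meets the wire at its midpoint, so each end is L/2 = 0.149 m away along the wire.
sinθ₁ = 0.149/√(0.149²+0.0932²) = 0.8478; sinθ₂ = 0.149/√(0.149²+0.0932²) = 0.8478.
B = (4π×10⁻⁷ × 6.38) / (4π × 0.0932) × (0.8478 + 0.8478) = 1.16×10⁻⁵ T.

B ≈ 11.6 μT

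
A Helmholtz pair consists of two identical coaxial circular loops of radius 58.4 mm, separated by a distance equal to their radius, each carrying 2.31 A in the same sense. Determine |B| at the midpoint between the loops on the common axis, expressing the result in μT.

B ≈ 35.6 μT

Each loop contributes B = μ₀IR²/[2(R²+z²)^(3/2)] on the axis, with z measured from that loop.
Loop 1 (z = 0.0292 m): B₁ = 1.78×10⁻⁵ T. Loop 2 (z = 0.0292 m): B₂ = 1.78×10⁻⁵ T.
The fields add: B = B₁ + B₂ = 3.56×10⁻⁵ T.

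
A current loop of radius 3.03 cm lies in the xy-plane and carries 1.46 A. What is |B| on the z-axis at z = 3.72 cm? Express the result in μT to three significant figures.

On the axis of a circular loop, B = μ₀IR² / [2(R²+z²)^(3/2)].
R² + z² = (0.0303)² + (0.0372)² = 0.002302 m², and (R²+z²)^(3/2) = 1.10×10⁻⁴ m³.
B = (4π×10⁻⁷ × 1.46 × 0.0009181) / (2 × 1.10×10⁻⁴) = 7.63×10⁻⁶ T.

B ≈ 7.63 μT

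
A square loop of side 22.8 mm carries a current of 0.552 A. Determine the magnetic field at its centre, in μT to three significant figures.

B ≈ 27.4 μT

Each side is a finite straight segment at perpendicular distance d = a/(2 tan(π/4)) = 0.0114 m from the centre, with end-angles ±π/4.
One side contributes B₁ = (μ₀I/4πd)·2 sin(π/4) = 6.85×10⁻⁶ T.
All 4 sides add in the same direction: B = 4 × 6.85×10⁻⁶ = 2.74×10⁻⁵ T.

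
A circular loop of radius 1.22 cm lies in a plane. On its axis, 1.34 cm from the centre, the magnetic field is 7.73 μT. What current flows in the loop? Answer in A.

On the axis of a loop, B = μ₀IR²/[2(R²+z²)^(3/2)], so I = 2B(R²+z²)^(3/2)/(μ₀R²).
R² + z² = 0.0001488 + 0.0001796 = 0.0003284 m²; raised to 3/2 gives 5.95×10⁻⁶ m³.
I = 2 × 7.73×10⁻⁶ × 5.95×10⁻⁶ / (1.26×10⁻⁶ × 0.0001488) = 0.492 A.

I ≈ 0.492 A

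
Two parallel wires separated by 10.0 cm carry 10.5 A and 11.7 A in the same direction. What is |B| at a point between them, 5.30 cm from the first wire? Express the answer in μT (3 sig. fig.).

Each long wire gives B = μ₀I/(2πd). Distances are d₁ = 0.053 m and d₂ = 0.047 m.
B₁ = 3.96×10⁻⁵ T, B₂ = 4.98×10⁻⁵ T.
Between parallel currents the two contributions point in opposite directions, so they subtract. B = |B₁ − B₂| = |3.96×10⁻⁵ − 4.98×10⁻⁵| = 1.02×10⁻⁵ T.

B ≈ 10.2 μT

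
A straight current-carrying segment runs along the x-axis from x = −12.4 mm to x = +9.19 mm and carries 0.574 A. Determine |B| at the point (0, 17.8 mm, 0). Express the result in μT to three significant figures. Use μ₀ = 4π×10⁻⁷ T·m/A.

For a finite straight segment, B = (μ₀I/4πd)(sinθ₁ + sinθ₂), where θ₁, θ₂ are the angles from the perpendicular to each end.
The perpendicular distance is d = 0.0178 m; the end-offsets along the wire are a = 0.0124 m and b = 0.00919 m.
sinθ₁ = 0.0124/√(0.0124²+0.0178²) = 0.5716; sinθ₂ = 0.00919/√(0.00919²+0.0178²) = 0.4588.
B = (4π×10⁻⁷ × 0.574) / (4π × 0.0178) × (0.5716 + 0.4588) = 3.32×10⁻⁶ T.

B ≈ 3.32 μT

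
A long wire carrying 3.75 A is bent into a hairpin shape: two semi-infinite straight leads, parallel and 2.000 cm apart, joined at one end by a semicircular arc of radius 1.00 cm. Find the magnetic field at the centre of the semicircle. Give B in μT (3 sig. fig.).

B ≈ 193 μT

The semicircular arc contributes B_arc = μ₀I·π/(4πR) = μ₀I/(4R) = 1.18×10⁻⁴ T.
Each semi-infinite lead is at perpendicular distance R = 0.01 m from the centre, with the perpendicular foot at its near end, so it contributes μ₀I/(4πR); both point the same way, together 7.50×10⁻⁵ T.
Arc and leads all point the same direction: B = 1.18×10⁻⁴ + 7.50×10⁻⁵ = 1.93×10⁻⁴ T.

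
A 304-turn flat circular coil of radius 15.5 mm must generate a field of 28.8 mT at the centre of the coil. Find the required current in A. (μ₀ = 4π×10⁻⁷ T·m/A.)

I ≈ 2.34 A

For an N-turn coil, B = Nμ₀I/(2R) with R = 0.0155 m, so I = 2RB/(Nμ₀) = 2 × 0.0155 × 2.88×10⁻² / (304 × 4π×10⁻⁷) = 2.34 A.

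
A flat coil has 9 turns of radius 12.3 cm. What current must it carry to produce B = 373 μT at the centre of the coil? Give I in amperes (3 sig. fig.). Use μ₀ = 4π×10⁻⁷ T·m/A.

I ≈ 8.11 A

For an N-turn coil, B = Nμ₀I/(2R) with R = 0.123 m, so I = 2RB/(Nμ₀) = 2 × 0.123 × 3.73×10⁻⁴ / (9 × 4π×10⁻⁷) = 8.11 A.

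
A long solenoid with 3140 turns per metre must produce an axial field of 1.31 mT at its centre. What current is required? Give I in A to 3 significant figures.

Inside a long solenoid B = μ₀nI with n = 3140 m⁻¹, so I = B/(μ₀n).
I = 1.31×10⁻³ / (4π×10⁻⁷ × 3140) = 0.332 A.

I ≈ 0.332 A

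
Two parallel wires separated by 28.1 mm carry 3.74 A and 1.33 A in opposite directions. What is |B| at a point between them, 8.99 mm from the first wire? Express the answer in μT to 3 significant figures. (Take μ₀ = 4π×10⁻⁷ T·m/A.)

Each long wire gives B = μ₀I/(2πd). Distances are d₁ = 0.00899 m and d₂ = 0.01911 m.
B₁ = 8.32×10⁻⁵ T, B₂ = 1.39×10⁻⁵ T.
Between antiparallel currents both contributions point the same way, so they add. B = B₁ + B₂ = 8.32×10⁻⁵ + 1.39×10⁻⁵ = 9.71×10⁻⁵ T.

B ≈ 97.1 μT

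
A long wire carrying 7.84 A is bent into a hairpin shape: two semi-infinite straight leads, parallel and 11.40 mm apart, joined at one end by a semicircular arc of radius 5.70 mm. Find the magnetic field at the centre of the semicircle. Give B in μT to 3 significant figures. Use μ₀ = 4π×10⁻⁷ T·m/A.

B ≈ 707 μT

The semicircular arc contributes B_arc = μ₀I·π/(4πR) = μ₀I/(4R) = 4.32×10⁻⁴ T.
Each semi-infinite lead is at perpendicular distance R = 0.0057 m from the centre, with the perpendicular foot at its near end, so it contributes μ₀I/(4πR); both point the same way, together 2.75×10⁻⁴ T.
Arc and leads all point the same direction: B = 4.32×10⁻⁴ + 2.75×10⁻⁴ = 7.07×10⁻⁴ T.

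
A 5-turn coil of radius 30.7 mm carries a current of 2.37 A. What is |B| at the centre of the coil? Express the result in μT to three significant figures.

B ≈ 243 μT

For an N-turn flat coil, B = Nμ₀I/(2R) with R = 0.0307 m.
B = 5 × 4.85×10⁻⁵ T = 2.43×10⁻⁴ T.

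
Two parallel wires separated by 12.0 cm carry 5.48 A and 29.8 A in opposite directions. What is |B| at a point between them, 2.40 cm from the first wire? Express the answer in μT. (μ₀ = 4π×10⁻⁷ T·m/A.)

B ≈ 108 μT

Each long wire gives B = μ₀I/(2πd). Distances are d₁ = 0.024 m and d₂ = 0.096 m.
B₁ = 4.57×10⁻⁵ T, B₂ = 6.21×10⁻⁵ T.
Between antiparallel currents both contributions point the same way, so they add. B = B₁ + B₂ = 4.57×10⁻⁵ + 6.21×10⁻⁵ = 1.08×10⁻⁴ T.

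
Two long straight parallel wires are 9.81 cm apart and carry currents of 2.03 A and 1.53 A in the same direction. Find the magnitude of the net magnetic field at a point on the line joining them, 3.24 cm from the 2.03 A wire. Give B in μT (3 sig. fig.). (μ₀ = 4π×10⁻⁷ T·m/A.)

B ≈ 7.87 μT

Each long wire gives B = μ₀I/(2πd). Distances are d₁ = 0.0324 m and d₂ = 0.0657 m.
B₁ = 1.25×10⁻⁵ T, B₂ = 4.66×10⁻⁶ T.
Between parallel currents the two contributions point in opposite directions, so they subtract. B = |B₁ − B₂| = |1.25×10⁻⁵ − 4.66×10⁻⁶| = 7.87×10⁻⁶ T.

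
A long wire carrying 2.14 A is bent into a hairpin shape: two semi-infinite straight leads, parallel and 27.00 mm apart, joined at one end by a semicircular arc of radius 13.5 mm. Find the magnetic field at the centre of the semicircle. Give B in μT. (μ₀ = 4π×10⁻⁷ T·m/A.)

The semicircular arc contributes B_arc = μ₀I·π/(4πR) = μ₀I/(4R) = 4.98×10⁻⁵ T.
Each semi-infinite lead is at perpendicular distance R = 0.0135 m from the centre, with the perpendicular foot at its near end, so it contributes μ₀I/(4πR); both point the same way, together 3.17×10⁻⁵ T.
Arc and leads all point the same direction: B = 4.98×10⁻⁵ + 3.17×10⁻⁵ = 8.15×10⁻⁵ T.

B ≈ 81.5 μT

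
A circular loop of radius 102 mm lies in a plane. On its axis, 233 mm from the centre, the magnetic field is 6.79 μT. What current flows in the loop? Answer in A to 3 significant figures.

On the axis of a loop, B = μ₀IR²/[2(R²+z²)^(3/2)], so I = 2B(R²+z²)^(3/2)/(μ₀R²).
R² + z² = 0.0104 + 0.05429 = 0.06469 m²; raised to 3/2 gives 1.65×10⁻² m³.
I = 2 × 6.79×10⁻⁶ × 1.65×10⁻² / (1.26×10⁻⁶ × 0.0104) = 17.1 A.

I ≈ 17.1 A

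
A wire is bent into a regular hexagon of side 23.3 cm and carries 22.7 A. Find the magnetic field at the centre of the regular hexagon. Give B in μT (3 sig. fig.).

B ≈ 67.5 μT

Each side is a finite straight segment at perpendicular distance d = a/(2 tan(π/6)) = 0.2018 m from the centre, with end-angles ±π/6.
One side contributes B₁ = (μ₀I/4πd)·2 sin(π/6) = 1.12×10⁻⁵ T.
All 6 sides add in the same direction: B = 6 × 1.12×10⁻⁵ = 6.75×10⁻⁵ T.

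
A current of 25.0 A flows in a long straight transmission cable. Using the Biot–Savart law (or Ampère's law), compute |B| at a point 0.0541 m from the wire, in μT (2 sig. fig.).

B ≈ 92 μT

For an infinitely long straight wire, B = μ₀I/(2πd).
B = (4π×10⁻⁷ × 25.0) / (2π × 0.0541) = 9.24×10⁻⁵ T.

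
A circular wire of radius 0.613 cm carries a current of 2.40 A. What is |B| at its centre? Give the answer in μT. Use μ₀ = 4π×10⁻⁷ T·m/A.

B ≈ 246 μT

At the centre of a circular loop the Biot–Savart law gives B = μ₀I/(2R).
B = (4π×10⁻⁷ × 2.40) / (2 × 0.00613) = 2.46×10⁻⁴ T.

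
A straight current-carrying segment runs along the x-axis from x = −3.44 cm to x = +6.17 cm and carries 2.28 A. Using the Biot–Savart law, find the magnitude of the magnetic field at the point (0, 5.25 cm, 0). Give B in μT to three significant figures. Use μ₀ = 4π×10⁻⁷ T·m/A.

For a finite straight segment, B = (μ₀I/4πd)(sinθ₁ + sinθ₂), where θ₁, θ₂ are the angles from the perpendicular to each end.
The perpendicular distance is d = 0.0525 m; the end-offsets along the wire are a = 0.0344 m and b = 0.0617 m.
sinθ₁ = 0.0344/√(0.0344²+0.0525²) = 0.5481; sinθ₂ = 0.0617/√(0.0617²+0.0525²) = 0.7616.
B = (4π×10⁻⁷ × 2.28) / (4π × 0.0525) × (0.5481 + 0.7616) = 5.69×10⁻⁶ T.

B ≈ 5.69 μT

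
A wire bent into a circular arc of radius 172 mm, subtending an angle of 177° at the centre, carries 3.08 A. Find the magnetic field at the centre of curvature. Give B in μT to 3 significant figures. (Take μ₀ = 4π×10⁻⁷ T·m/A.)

B ≈ 5.53 μT

The Biot–Savart field of a circular arc at its centre is B = μ₀Iφ/(4πR), with φ = 3.089 rad.
B = (4π×10⁻⁷ × 3.08 × 3.089) / (4π × 0.172) = 5.53×10⁻⁶ T.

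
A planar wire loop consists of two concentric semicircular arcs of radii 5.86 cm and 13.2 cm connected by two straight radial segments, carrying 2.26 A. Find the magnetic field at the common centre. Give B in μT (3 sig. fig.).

B ≈ 6.74 μT

The radial connectors point toward the centre, so dl × r̂ = 0 and they contribute nothing.
Each semicircle gives μ₀I/(4R): inner arc 1.21×10⁻⁵ T, outer arc 5.38×10⁻⁶ T.
The two arcs carry current in opposite angular senses, so their fields oppose: B = |1.21×10⁻⁵ − 5.38×10⁻⁶| = 6.74×10⁻⁶ T.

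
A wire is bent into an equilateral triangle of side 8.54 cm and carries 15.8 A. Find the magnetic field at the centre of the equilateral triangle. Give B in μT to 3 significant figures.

B ≈ 333 μT

Each side is a finite straight segment at perpendicular distance d = a/(2 tan(π/3)) = 0.02465 m from the centre, with end-angles ±π/3.
One side contributes B₁ = (μ₀I/4πd)·2 sin(π/3) = 1.11×10⁻⁴ T.
All 3 sides add in the same direction: B = 3 × 1.11×10⁻⁴ = 3.33×10⁻⁴ T.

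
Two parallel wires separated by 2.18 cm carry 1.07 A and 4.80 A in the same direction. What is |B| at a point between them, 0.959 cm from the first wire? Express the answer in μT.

Each long wire gives B = μ₀I/(2πd). Distances are d₁ = 0.00959 m and d₂ = 0.01221 m.
B₁ = 2.23×10⁻⁵ T, B₂ = 7.86×10⁻⁵ T.
Between parallel currents the two contributions point in opposite directions, so they subtract. B = |B₁ − B₂| = |2.23×10⁻⁵ − 7.86×10⁻⁵| = 5.63×10⁻⁵ T.

B ≈ 56.3 μT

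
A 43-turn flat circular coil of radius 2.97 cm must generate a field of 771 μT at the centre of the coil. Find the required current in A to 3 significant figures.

For an N-turn coil, B = Nμ₀I/(2R) with R = 0.0297 m, so I = 2RB/(Nμ₀) = 2 × 0.0297 × 7.71×10⁻⁴ / (43 × 4π×10⁻⁷) = 0.848 A.

I ≈ 0.848 A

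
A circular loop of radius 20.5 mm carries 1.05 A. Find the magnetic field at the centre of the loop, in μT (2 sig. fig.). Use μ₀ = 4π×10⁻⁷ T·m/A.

B ≈ 32 μT

At the centre of a circular loop the Biot–Savart law gives B = μ₀I/(2R).
B = (4π×10⁻⁷ × 1.05) / (2 × 0.0205) = 3.22×10⁻⁵ T.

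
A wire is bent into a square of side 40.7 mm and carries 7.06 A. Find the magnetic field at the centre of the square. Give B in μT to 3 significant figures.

Each side is a finite straight segment at perpendicular distance d = a/(2 tan(π/4)) = 0.02035 m from the centre, with end-angles ±π/4.
One side contributes B₁ = (μ₀I/4πd)·2 sin(π/4) = 4.91×10⁻⁵ T.
All 4 sides add in the same direction: B = 4 × 4.91×10⁻⁵ = 1.96×10⁻⁴ T.

B ≈ 196 μT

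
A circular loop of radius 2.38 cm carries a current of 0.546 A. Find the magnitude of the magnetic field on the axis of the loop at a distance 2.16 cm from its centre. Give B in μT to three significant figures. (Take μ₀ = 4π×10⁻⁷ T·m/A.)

B ≈ 5.85 μT

On the axis of a circular loop, B = μ₀IR² / [2(R²+z²)^(3/2)].
R² + z² = (0.0238)² + (0.0216)² = 0.001033 m², and (R²+z²)^(3/2) = 3.32×10⁻⁵ m³.
B = (4π×10⁻⁷ × 0.546 × 0.0005664) / (2 × 3.32×10⁻⁵) = 5.85×10⁻⁶ T.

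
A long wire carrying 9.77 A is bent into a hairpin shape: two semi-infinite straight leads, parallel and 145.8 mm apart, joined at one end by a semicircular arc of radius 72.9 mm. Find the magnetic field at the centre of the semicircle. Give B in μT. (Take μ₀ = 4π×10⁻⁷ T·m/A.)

The semicircular arc contributes B_arc = μ₀I·π/(4πR) = μ₀I/(4R) = 4.21×10⁻⁵ T.
Each semi-infinite lead is at perpendicular distance R = 0.0729 m from the centre, with the perpendicular foot at its near end, so it contributes μ₀I/(4πR); both point the same way, together 2.68×10⁻⁵ T.
Arc and leads all point the same direction: B = 4.21×10⁻⁵ + 2.68×10⁻⁵ = 6.89×10⁻⁵ T.

B ≈ 68.9 μT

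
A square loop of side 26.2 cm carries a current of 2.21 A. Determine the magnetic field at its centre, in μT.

Each side is a finite straight segment at perpendicular distance d = a/(2 tan(π/4)) = 0.131 m from the centre, with end-angles ±π/4.
One side contributes B₁ = (μ₀I/4πd)·2 sin(π/4) = 2.39×10⁻⁶ T.
All 4 sides add in the same direction: B = 4 × 2.39×10⁻⁶ = 9.54×10⁻⁶ T.

B ≈ 9.54 μT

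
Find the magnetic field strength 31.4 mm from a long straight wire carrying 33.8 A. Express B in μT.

For an infinitely long straight wire, B = μ₀I/(2πd).
B = (4π×10⁻⁷ × 33.8) / (2π × 0.0314) = 2.15×10⁻⁴ T.

B ≈ 215 μT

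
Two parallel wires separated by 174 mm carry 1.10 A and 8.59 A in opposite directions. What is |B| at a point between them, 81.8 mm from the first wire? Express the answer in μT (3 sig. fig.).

B ≈ 21.3 μT

Each long wire gives B = μ₀I/(2πd). Distances are d₁ = 0.0818 m and d₂ = 0.0922 m.
B₁ = 2.69×10⁻⁶ T, B₂ = 1.86×10⁻⁵ T.
Between antiparallel currents both contributions point the same way, so they add. B = B₁ + B₂ = 2.69×10⁻⁶ + 1.86×10⁻⁵ = 2.13×10⁻⁵ T.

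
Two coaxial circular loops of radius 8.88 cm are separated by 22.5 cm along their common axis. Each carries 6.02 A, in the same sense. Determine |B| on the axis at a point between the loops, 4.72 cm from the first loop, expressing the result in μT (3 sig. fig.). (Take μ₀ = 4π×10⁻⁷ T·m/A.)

B ≈ 33.1 μT

Each loop contributes B = μ₀IR²/[2(R²+z²)^(3/2)] on the axis, with z measured from that loop.
Loop 1 (z = 0.0472 m): B₁ = 2.93×10⁻⁵ T. Loop 2 (z = 0.1778 m): B₂ = 3.80×10⁻⁶ T.
The fields add: B = B₁ + B₂ = 3.31×10⁻⁵ T.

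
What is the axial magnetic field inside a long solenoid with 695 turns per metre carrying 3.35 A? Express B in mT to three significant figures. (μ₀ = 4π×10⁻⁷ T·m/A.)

Inside a long solenoid, B = μ₀nI with n = 695 turns/m.
B = 4π×10⁻⁷ × 695 × 3.35 = 2.93×10⁻³ T.

B ≈ 2.93 mT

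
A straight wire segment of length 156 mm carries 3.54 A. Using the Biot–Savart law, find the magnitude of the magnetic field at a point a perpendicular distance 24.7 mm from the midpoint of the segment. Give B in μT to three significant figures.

For a finite straight segment, B = (μ₀I/4πd)(sinθ₁ + sinθ₂), where θ₁, θ₂ are the angles from the perpendicular to each end.
The perpendicular from the point meets the wire at its midpoint, so each end is L/2 = 0.078 m away along the wire.
sinθ₁ = 0.078/√(0.078²+0.0247²) = 0.9533; sinθ₂ = 0.078/√(0.078²+0.0247²) = 0.9533.
B = (4π×10⁻⁷ × 3.54) / (4π × 0.0247) × (0.9533 + 0.9533) = 2.73×10⁻⁵ T.

B ≈ 27.3 μT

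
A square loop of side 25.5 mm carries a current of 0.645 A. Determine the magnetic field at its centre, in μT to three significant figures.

Each side is a finite straight segment at perpendicular distance d = a/(2 tan(π/4)) = 0.01275 m from the centre, with end-angles ±π/4.
One side contributes B₁ = (μ₀I/4πd)·2 sin(π/4) = 7.15×10⁻⁶ T.
All 4 sides add in the same direction: B = 4 × 7.15×10⁻⁶ = 2.86×10⁻⁵ T.

B ≈ 28.6 μT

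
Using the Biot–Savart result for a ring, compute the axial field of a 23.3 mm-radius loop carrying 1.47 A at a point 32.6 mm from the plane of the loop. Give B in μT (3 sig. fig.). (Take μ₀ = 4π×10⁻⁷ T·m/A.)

B ≈ 7.79 μT

On the axis of a circular loop, B = μ₀IR² / [2(R²+z²)^(3/2)].
R² + z² = (0.0233)² + (0.0326)² = 0.001606 m², and (R²+z²)^(3/2) = 6.43×10⁻⁵ m³.
B = (4π×10⁻⁷ × 1.47 × 0.0005429) / (2 × 6.43×10⁻⁵) = 7.79×10⁻⁶ T.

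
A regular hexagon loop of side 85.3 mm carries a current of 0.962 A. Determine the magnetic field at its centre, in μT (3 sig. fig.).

B ≈ 7.81 μT

Each side is a finite straight segment at perpendicular distance d = a/(2 tan(π/6)) = 0.07387 m from the centre, with end-angles ±π/6.
One side contributes B₁ = (μ₀I/4πd)·2 sin(π/6) = 1.30×10⁻⁶ T.
All 6 sides add in the same direction: B = 6 × 1.30×10⁻⁶ = 7.81×10⁻⁶ T.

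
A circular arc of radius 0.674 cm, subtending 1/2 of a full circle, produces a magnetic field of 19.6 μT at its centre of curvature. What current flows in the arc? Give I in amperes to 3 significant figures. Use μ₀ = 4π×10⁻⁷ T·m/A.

I ≈ 0.421 A

For a circular arc, B = μ₀Iφ/(4πR) with φ in radians; here φ = 3.142 rad.
So I = 4πRB/(μ₀φ) = 4π × 0.00674 × 1.96×10⁻⁵ / (4π×10⁻⁷ × 3.142) = 0.421 A.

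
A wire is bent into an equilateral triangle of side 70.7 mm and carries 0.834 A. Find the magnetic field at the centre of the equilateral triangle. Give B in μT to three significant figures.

Each side is a finite straight segment at perpendicular distance d = a/(2 tan(π/3)) = 0.02041 m from the centre, with end-angles ±π/3.
One side contributes B₁ = (μ₀I/4πd)·2 sin(π/3) = 7.08×10⁻⁶ T.
All 3 sides add in the same direction: B = 3 × 7.08×10⁻⁶ = 2.12×10⁻⁵ T.

B ≈ 21.2 μT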